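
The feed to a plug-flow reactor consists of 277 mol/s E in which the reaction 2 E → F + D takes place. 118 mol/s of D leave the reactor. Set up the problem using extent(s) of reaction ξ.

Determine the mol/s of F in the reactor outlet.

118 mol/s

For D: n = n₀ + 1ξ → 118 = 0 + 1ξ, giving ξ = 118 mol/s.
Outlet amounts (n = n₀ + ν ξ):
  E: 277 − 2(118) = 41
  F: 0 + 1(118) = 118
  D: 0 + 1(118) = 118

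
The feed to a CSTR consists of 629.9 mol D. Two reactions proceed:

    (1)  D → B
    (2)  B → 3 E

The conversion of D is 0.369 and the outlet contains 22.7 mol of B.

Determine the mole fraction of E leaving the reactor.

0.6

Conversion of D: D consumed = 1ξ₁ = 0.369 × 629.9 → ξ₁ = 232.4 mol.
B balance: n_B = 0 + 1ξ₁ − 1ξ₂ = 22.7 → ξ₂ = (1·232.4 − 22.7)/1 = 209.7 mol.
Outlet amounts (n = n₀ + Σ ν·ξ):
  D: 629.9 − 1(232.4) = 397.5
  B: 0 + 1(232.4) − 1(209.7) = 22.7
  E: 0 + 3(209.7) = 629.2
Total out = 1049 mol; y_E = 629.2 / 1049 = 0.5996.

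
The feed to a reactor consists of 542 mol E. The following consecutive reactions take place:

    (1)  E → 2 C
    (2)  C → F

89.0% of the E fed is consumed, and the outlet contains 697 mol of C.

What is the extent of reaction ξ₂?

ξ₂ = 268 mol

Conversion of E: E consumed = 1ξ₁ = 0.89 × 542 → ξ₁ = 482.4 mol.
C balance: n_C = 0 + 2ξ₁ − 1ξ₂ = 697 → ξ₂ = (2·482.4 − 697)/1 = 267.8 mol.
Outlet amounts (n = n₀ + Σ ν·ξ):
  E: 542 − 1(482.4) = 59.62
  C: 0 + 2(482.4) − 1(267.8) = 697
  F: 0 + 1(267.8) = 267.8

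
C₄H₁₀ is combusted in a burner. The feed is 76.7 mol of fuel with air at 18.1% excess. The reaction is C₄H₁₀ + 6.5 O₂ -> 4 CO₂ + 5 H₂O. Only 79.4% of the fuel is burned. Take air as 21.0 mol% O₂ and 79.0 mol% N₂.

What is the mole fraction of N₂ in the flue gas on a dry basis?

Stoichiometric O₂ = 6.5 × 76.7 = 498.6 mol; O₂ fed = 498.6 × 1.181 = 588.8 mol.
N₂ fed = 588.8 × 79/21 = 2215 mol.
Fuel reacted = 0.794 × 76.7 → ξ = 60.9 mol.
Outlet (n = n₀ + ν ξ):
  C₄H₁₀: 76.7 − 1(60.9) = 15.8
  O₂: 588.8 − 6.5(60.9) = 192.9
  N₂: 2215 (inert)
  CO₂: 0 + 4(60.9) = 243.6
  H₂O: 0 + 5(60.9) = 304.5
Dry total = 2667 mol; y_N₂ (dry) = 2215 / 2667 = 0.8304.

0.83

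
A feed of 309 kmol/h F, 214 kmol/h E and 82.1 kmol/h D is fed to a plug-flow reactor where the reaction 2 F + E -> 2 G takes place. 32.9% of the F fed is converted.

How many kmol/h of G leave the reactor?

F reacted = 0.329 × 309 = 101.7 kmol/h; ν_F = −2, so ξ = 101.7/2 = 50.83 kmol/h.
Outlet amounts (n = n₀ + ν ξ):
  F: 309 − 2(50.83) = 207.3
  E: 214 − 1(50.83) = 163.2
  G: 0 + 2(50.83) = 101.7
  D: 82.1 (inert)

102 kmol/h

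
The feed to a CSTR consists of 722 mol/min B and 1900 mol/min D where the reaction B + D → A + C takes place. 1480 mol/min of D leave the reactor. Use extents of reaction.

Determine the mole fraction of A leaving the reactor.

For D: n = n₀ − 1ξ → 1480 = 1900 − 1ξ, giving ξ = 420 mol/min.
Outlet amounts (n = n₀ + ν ξ):
  B: 722 − 1(420) = 302
  D: 1900 − 1(420) = 1480
  A: 0 + 1(420) = 420
  C: 0 + 1(420) = 420
Total out = 2622 mol/min; y_A = 420 / 2622 = 0.1602.

0.16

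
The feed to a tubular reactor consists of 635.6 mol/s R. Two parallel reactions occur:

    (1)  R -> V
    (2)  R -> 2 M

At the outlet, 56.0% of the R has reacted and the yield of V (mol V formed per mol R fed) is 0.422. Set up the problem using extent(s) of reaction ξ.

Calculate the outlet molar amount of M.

175 mol/s

Yield of V: 1ξ₁ / 635.6 = 0.422 → ξ₁ = 268.2 mol/s.
Conversion of R: 1ξ₁ + 1ξ₂ = 0.56 × 635.6 = 355.9 → ξ₂ = 87.71 mol/s.
Outlet amounts (n = n₀ + Σ ν·ξ):
  R: 635.6 − 1(268.2) − 1(87.71) = 279.7
  V: 0 + 1(268.2) = 268.2
  M: 0 + 2(87.71) = 175.4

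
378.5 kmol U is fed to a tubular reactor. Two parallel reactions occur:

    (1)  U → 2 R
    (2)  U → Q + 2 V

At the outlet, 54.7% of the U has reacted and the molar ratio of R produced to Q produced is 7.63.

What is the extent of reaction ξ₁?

ξ₁ = 164 kmol

Conversion of U: U consumed = 0.547 × 378.5 = 207 kmol = 1ξ₁ + 1ξ₂.
Selectivity: 2ξ₁ / (1ξ₂) = 7.63 → ξ₁ = 3.815 ξ₂.
Substitute: (1·3.815 + 1) ξ₂ = 207 → ξ₂ = 43 kmol, ξ₁ = 164 kmol.
Outlet amounts (n = n₀ + Σ ν·ξ):
  U: 378.5 − 1(164) − 1(43) = 171.5
  R: 0 + 2(164) = 328.1
  Q: 0 + 1(43) = 43
  V: 0 + 2(43) = 86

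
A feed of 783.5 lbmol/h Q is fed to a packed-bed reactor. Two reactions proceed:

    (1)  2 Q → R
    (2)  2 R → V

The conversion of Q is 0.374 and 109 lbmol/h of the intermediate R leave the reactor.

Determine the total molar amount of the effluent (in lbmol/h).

618 lbmol/h

Conversion of Q: Q consumed = 2ξ₁ = 0.374 × 783.5 → ξ₁ = 146.5 lbmol/h.
R balance: n_R = 0 + 1ξ₁ − 2ξ₂ = 109 → ξ₂ = (1·146.5 − 109)/2 = 18.76 lbmol/h.
Outlet amounts (n = n₀ + Σ ν·ξ):
  Q: 783.5 − 2(146.5) = 490.5
  R: 0 + 1(146.5) − 2(18.76) = 109
  V: 0 + 1(18.76) = 18.76
Total out = 490.5 + 109 + 18.76 = 618.2 lbmol/h.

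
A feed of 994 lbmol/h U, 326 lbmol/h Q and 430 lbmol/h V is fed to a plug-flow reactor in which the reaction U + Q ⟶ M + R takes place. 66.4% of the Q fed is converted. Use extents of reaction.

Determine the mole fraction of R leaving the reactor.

0.124

Q reacted = 0.664 × 326 = 216.5 lbmol/h; ν_Q = −1, so ξ = 216.5/1 = 216.5 lbmol/h.
Outlet amounts (n = n₀ + ν ξ):
  U: 994 − 1(216.5) = 777.5
  Q: 326 − 1(216.5) = 109.5
  M: 0 + 1(216.5) = 216.5
  R: 0 + 1(216.5) = 216.5
  V: 430 (inert)
Total out = 1750 lbmol/h; y_R = 216.5 / 1750 = 0.1237.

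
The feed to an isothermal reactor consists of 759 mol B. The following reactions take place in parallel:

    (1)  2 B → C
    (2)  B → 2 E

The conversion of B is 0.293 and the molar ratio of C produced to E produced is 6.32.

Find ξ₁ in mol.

Conversion of B: B consumed = 0.293 × 759 = 222.4 mol = 2ξ₁ + 1ξ₂.
Selectivity: 1ξ₁ / (2ξ₂) = 6.32 → ξ₁ = 12.64 ξ₂.
Substitute: (2·12.64 + 1) ξ₂ = 222.4 → ξ₂ = 8.462 mol, ξ₁ = 107 mol.
Outlet amounts (n = n₀ + Σ ν·ξ):
  B: 759 − 2(107) − 1(8.462) = 536.6
  C: 0 + 1(107) = 107
  E: 0 + 2(8.462) = 16.92

ξ₁ = 107 mol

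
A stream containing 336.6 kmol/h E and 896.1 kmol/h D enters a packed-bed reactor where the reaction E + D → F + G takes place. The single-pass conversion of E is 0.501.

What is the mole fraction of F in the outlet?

0.137

E reacted = 0.501 × 336.6 = 168.6 kmol/h; ν_E = −1, so ξ = 168.6/1 = 168.6 kmol/h.
Outlet amounts (n = n₀ + ν ξ):
  E: 336.6 − 1(168.6) = 168
  D: 896.1 − 1(168.6) = 727.5
  F: 0 + 1(168.6) = 168.6
  G: 0 + 1(168.6) = 168.6
Total out = 1233 kmol/h; y_F = 168.6 / 1233 = 0.1368.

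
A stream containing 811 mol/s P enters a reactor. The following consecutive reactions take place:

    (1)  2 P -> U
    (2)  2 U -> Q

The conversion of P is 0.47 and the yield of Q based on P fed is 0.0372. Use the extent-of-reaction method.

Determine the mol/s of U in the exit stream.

130 mol/s

Conversion of P: P consumed = 2ξ₁ = 0.47 × 811 → ξ₁ = 190.6 mol/s.
Yield of Q: 1ξ₂ / 811 = 0.0372 → ξ₂ = 30.17 mol/s.
Outlet amounts (n = n₀ + Σ ν·ξ):
  P: 811 − 2(190.6) = 429.8
  U: 0 + 1(190.6) − 2(30.17) = 130.2
  Q: 0 + 1(30.17) = 30.17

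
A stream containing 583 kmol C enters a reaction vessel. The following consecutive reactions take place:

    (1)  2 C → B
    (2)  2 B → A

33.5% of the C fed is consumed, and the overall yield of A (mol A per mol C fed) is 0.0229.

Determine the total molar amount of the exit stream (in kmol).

472 kmol

Conversion of C: C consumed = 2ξ₁ = 0.335 × 583 → ξ₁ = 97.65 kmol.
Yield of A: 1ξ₂ / 583 = 0.0229 → ξ₂ = 13.35 kmol.
Outlet amounts (n = n₀ + Σ ν·ξ):
  C: 583 − 2(97.65) = 387.7
  B: 0 + 1(97.65) − 2(13.35) = 70.95
  A: 0 + 1(13.35) = 13.35
Total out = 387.7 + 70.95 + 13.35 = 472 kmol.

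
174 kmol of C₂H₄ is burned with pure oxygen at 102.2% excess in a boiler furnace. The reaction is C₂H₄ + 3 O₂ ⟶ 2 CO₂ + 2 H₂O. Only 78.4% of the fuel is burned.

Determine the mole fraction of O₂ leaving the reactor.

Stoichiometric O₂ = 3 × 174 = 522 kmol; O₂ fed = 522 × 2.022 = 1055 kmol.
Fuel reacted = 0.784 × 174 → ξ = 136.4 kmol.
Outlet (n = n₀ + ν ξ):
  C₂H₄: 174 − 1(136.4) = 37.58
  O₂: 1055 − 3(136.4) = 646.2
  CO₂: 0 + 2(136.4) = 272.8
  H₂O: 0 + 2(136.4) = 272.8
Total out = 1229 kmol; y_O₂ = 646.2 / 1229 = 0.5256.

0.526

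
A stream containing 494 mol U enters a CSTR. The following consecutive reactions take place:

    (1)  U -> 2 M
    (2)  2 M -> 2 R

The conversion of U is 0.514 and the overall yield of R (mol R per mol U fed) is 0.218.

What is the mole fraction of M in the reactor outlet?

Conversion of U: U consumed = 1ξ₁ = 0.514 × 494 → ξ₁ = 253.9 mol.
Yield of R: 2ξ₂ / 494 = 0.218 → ξ₂ = 53.85 mol.
Outlet amounts (n = n₀ + Σ ν·ξ):
  U: 494 − 1(253.9) = 240.1
  M: 0 + 2(253.9) − 2(53.85) = 400.1
  R: 0 + 2(53.85) = 107.7
Total out = 747.9 mol; y_M = 400.1 / 747.9 = 0.535.

0.535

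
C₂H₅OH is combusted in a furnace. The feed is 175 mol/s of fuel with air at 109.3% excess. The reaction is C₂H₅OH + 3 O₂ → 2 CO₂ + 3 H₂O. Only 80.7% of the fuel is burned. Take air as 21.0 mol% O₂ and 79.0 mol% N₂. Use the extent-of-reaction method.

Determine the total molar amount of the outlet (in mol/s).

Stoichiometric O₂ = 3 × 175 = 525 mol/s; O₂ fed = 525 × 2.093 = 1099 mol/s.
N₂ fed = 1099 × 79/21 = 4134 mol/s.
Fuel reacted = 0.807 × 175 → ξ = 141.2 mol/s.
Outlet (n = n₀ + ν ξ):
  C₂H₅OH: 175 − 1(141.2) = 33.77
  O₂: 1099 − 3(141.2) = 675.1
  N₂: 4134 (inert)
  CO₂: 0 + 2(141.2) = 282.5
  H₂O: 0 + 3(141.2) = 423.7
Total out = 33.77 + 675.1 + 4134 + 282.5 + 423.7 = 5549 mol/s.

5550 mol/s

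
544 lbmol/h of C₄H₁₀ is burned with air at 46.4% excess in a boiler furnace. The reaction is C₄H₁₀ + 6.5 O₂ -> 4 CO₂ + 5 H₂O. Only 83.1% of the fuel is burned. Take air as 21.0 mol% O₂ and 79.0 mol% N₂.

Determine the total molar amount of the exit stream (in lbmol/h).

Stoichiometric O₂ = 6.5 × 544 = 3536 lbmol/h; O₂ fed = 3536 × 1.464 = 5177 lbmol/h.
N₂ fed = 5177 × 79/21 = 19470 lbmol/h.
Fuel reacted = 0.831 × 544 → ξ = 452.1 lbmol/h.
Outlet (n = n₀ + ν ξ):
  C₄H₁₀: 544 − 1(452.1) = 91.94
  O₂: 5177 − 6.5(452.1) = 2238
  N₂: 19470 (inert)
  CO₂: 0 + 4(452.1) = 1808
  H₂O: 0 + 5(452.1) = 2260
Total out = 91.94 + 2238 + 19470 + 1808 + 2260 = 25870 lbmol/h.

25900 lbmol/h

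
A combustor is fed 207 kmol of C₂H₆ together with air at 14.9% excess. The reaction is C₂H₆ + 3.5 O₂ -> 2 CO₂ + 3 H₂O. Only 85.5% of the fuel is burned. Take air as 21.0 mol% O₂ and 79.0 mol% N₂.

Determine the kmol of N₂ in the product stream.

Stoichiometric O₂ = 3.5 × 207 = 724.5 kmol; O₂ fed = 724.5 × 1.149 = 832.5 kmol.
N₂ fed = 832.5 × 79/21 = 3132 kmol.
Fuel reacted = 0.855 × 207 → ξ = 177 kmol.
Outlet (n = n₀ + ν ξ):
  C₂H₆: 207 − 1(177) = 30.02
  O₂: 832.5 − 3.5(177) = 213
  N₂: 3132 (inert)
  CO₂: 0 + 2(177) = 354
  H₂O: 0 + 3(177) = 531

3130 kmol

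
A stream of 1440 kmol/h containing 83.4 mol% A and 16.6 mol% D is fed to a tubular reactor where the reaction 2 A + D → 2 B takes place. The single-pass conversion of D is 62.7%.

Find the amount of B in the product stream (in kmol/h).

D reacted = 0.627 × 239 = 149.9 kmol/h; ν_D = −1, so ξ = 149.9/1 = 149.9 kmol/h.
Outlet amounts (n = n₀ + ν ξ):
  A: 1201 − 2(149.9) = 901.2
  D: 239 − 1(149.9) = 89.16
  B: 0 + 2(149.9) = 299.8

300 kmol/h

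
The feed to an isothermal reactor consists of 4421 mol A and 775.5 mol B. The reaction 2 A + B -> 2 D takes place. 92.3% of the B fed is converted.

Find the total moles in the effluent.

B reacted = 0.923 × 775.5 = 715.8 mol; ν_B = −1, so ξ = 715.8/1 = 715.8 mol.
Outlet amounts (n = n₀ + ν ξ):
  A: 4421 − 2(715.8) = 2989
  B: 775.5 − 1(715.8) = 59.71
  D: 0 + 2(715.8) = 1432
Total out = 2989 + 59.71 + 1432 = 4481 mol.

4480 mol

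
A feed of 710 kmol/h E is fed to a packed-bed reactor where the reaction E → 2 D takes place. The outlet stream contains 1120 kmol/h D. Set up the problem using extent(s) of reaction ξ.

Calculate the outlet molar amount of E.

For D: n = n₀ + 2ξ → 1120 = 0 + 2ξ, giving ξ = 560 kmol/h.
Outlet amounts (n = n₀ + ν ξ):
  E: 710 − 1(560) = 150
  D: 0 + 2(560) = 1120

150 kmol/h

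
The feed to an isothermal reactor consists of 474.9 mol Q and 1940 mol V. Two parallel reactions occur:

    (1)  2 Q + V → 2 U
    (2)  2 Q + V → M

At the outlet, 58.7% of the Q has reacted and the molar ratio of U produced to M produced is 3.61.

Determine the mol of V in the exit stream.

1800 mol

Conversion of Q: Q consumed = 0.587 × 474.9 = 278.8 mol = 2ξ₁ + 2ξ₂.
Selectivity: 2ξ₁ / (1ξ₂) = 3.61 → ξ₁ = 1.805 ξ₂.
Substitute: (2·1.805 + 2) ξ₂ = 278.8 → ξ₂ = 49.69 mol, ξ₁ = 89.69 mol.
Outlet amounts (n = n₀ + Σ ν·ξ):
  Q: 474.9 − 2(89.69) − 2(49.69) = 196.1
  V: 1940 − 1(89.69) − 1(49.69) = 1801
  U: 0 + 2(89.69) = 179.4
  M: 0 + 1(49.69) = 49.69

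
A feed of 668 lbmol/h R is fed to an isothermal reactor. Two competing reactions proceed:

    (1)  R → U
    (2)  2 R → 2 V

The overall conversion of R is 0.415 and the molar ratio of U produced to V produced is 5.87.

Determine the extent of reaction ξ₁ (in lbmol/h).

Conversion of R: R consumed = 0.415 × 668 = 277.2 lbmol/h = 1ξ₁ + 2ξ₂.
Selectivity: 1ξ₁ / (2ξ₂) = 5.87 → ξ₁ = 11.74 ξ₂.
Substitute: (1·11.74 + 2) ξ₂ = 277.2 → ξ₂ = 20.18 lbmol/h, ξ₁ = 236.9 lbmol/h.
Outlet amounts (n = n₀ + Σ ν·ξ):
  R: 668 − 1(236.9) − 2(20.18) = 390.8
  U: 0 + 1(236.9) = 236.9
  V: 0 + 2(20.18) = 40.35

ξ₁ = 237 lbmol/h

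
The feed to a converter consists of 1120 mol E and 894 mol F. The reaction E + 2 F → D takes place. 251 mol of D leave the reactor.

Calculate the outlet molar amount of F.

392 mol

For D: n = n₀ + 1ξ → 251 = 0 + 1ξ, giving ξ = 251 mol.
Outlet amounts (n = n₀ + ν ξ):
  E: 1120 − 1(251) = 869
  F: 894 − 2(251) = 392
  D: 0 + 1(251) = 251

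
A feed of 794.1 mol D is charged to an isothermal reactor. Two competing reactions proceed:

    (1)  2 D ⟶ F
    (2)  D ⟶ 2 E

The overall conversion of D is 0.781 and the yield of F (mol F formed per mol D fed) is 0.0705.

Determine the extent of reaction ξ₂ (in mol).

Yield of F: 1ξ₁ / 794.1 = 0.0705 → ξ₁ = 55.98 mol.
Conversion of D: 2ξ₁ + 1ξ₂ = 0.781 × 794.1 = 620.2 → ξ₂ = 508.2 mol.
Outlet amounts (n = n₀ + Σ ν·ξ):
  D: 794.1 − 2(55.98) − 1(508.2) = 173.9
  F: 0 + 1(55.98) = 55.98
  E: 0 + 2(508.2) = 1016

ξ₂ = 508 mol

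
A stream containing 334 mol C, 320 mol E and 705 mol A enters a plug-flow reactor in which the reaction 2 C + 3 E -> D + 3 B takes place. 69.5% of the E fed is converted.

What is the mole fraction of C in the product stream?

0.145

E reacted = 0.695 × 320 = 222.4 mol; ν_E = −3, so ξ = 222.4/3 = 74.13 mol.
Outlet amounts (n = n₀ + ν ξ):
  C: 334 − 2(74.13) = 185.7
  E: 320 − 3(74.13) = 97.6
  D: 0 + 1(74.13) = 74.13
  B: 0 + 3(74.13) = 222.4
  A: 705 (inert)
Total out = 1285 mol; y_C = 185.7 / 1285 = 0.1446.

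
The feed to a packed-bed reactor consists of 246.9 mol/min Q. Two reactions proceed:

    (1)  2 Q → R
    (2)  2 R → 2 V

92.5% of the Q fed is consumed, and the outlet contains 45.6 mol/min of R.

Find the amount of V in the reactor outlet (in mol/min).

68.6 mol/min

Conversion of Q: Q consumed = 2ξ₁ = 0.925 × 246.9 → ξ₁ = 114.2 mol/min.
R balance: n_R = 0 + 1ξ₁ − 2ξ₂ = 45.6 → ξ₂ = (1·114.2 − 45.6)/2 = 34.3 mol/min.
Outlet amounts (n = n₀ + Σ ν·ξ):
  Q: 246.9 − 2(114.2) = 18.52
  R: 0 + 1(114.2) − 2(34.3) = 45.6
  V: 0 + 2(34.3) = 68.59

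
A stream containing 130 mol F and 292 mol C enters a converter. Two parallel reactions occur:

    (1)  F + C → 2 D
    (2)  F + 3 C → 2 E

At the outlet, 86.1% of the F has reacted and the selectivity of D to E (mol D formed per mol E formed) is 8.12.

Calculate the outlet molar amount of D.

199 mol

Conversion of F: F consumed = 0.861 × 130 = 111.9 mol = 1ξ₁ + 1ξ₂.
Selectivity: 2ξ₁ / (2ξ₂) = 8.12 → ξ₁ = 8.12 ξ₂.
Substitute: (1·8.12 + 1) ξ₂ = 111.9 → ξ₂ = 12.27 mol, ξ₁ = 99.66 mol.
Outlet amounts (n = n₀ + Σ ν·ξ):
  F: 130 − 1(99.66) − 1(12.27) = 18.07
  C: 292 − 1(99.66) − 3(12.27) = 155.5
  D: 0 + 2(99.66) = 199.3
  E: 0 + 2(12.27) = 24.55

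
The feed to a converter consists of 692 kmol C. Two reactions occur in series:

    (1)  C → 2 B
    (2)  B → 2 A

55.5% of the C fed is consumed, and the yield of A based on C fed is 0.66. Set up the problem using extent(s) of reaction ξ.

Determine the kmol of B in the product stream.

540 kmol

Conversion of C: C consumed = 1ξ₁ = 0.555 × 692 → ξ₁ = 384.1 kmol.
Yield of A: 2ξ₂ / 692 = 0.66 → ξ₂ = 228.4 kmol.
Outlet amounts (n = n₀ + Σ ν·ξ):
  C: 692 − 1(384.1) = 307.9
  B: 0 + 2(384.1) − 1(228.4) = 539.8
  A: 0 + 2(228.4) = 456.7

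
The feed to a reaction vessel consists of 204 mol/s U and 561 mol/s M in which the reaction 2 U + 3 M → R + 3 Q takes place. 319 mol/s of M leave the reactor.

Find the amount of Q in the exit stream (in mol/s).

For M: n = n₀ − 3ξ → 319 = 561 − 3ξ, giving ξ = 80.67 mol/s.
Outlet amounts (n = n₀ + ν ξ):
  U: 204 − 2(80.67) = 42.67
  M: 561 − 3(80.67) = 319
  R: 0 + 1(80.67) = 80.67
  Q: 0 + 3(80.67) = 242

242 mol/s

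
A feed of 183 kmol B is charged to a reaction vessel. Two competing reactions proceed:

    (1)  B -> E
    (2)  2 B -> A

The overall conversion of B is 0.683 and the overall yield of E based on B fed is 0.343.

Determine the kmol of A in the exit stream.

31.1 kmol

Yield of E: 1ξ₁ / 183 = 0.343 → ξ₁ = 62.77 kmol.
Conversion of B: 1ξ₁ + 2ξ₂ = 0.683 × 183 = 125 → ξ₂ = 31.11 kmol.
Outlet amounts (n = n₀ + Σ ν·ξ):
  B: 183 − 1(62.77) − 2(31.11) = 58.01
  E: 0 + 1(62.77) = 62.77
  A: 0 + 1(31.11) = 31.11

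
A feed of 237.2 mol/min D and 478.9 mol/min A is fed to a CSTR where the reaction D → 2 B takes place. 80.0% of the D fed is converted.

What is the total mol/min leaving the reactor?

906 mol/min

D reacted = 0.8 × 237.2 = 189.8 mol/min; ν_D = −1, so ξ = 189.8/1 = 189.8 mol/min.
Outlet amounts (n = n₀ + ν ξ):
  D: 237.2 − 1(189.8) = 47.44
  B: 0 + 2(189.8) = 379.5
  A: 478.9 (inert)
Total out = 47.44 + 379.5 + 478.9 = 905.9 mol/min.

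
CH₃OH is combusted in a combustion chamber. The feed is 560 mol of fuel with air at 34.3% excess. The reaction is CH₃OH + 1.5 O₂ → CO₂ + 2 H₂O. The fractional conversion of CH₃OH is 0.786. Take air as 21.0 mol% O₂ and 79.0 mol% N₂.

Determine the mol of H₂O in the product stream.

Stoichiometric O₂ = 1.5 × 560 = 840 mol; O₂ fed = 840 × 1.343 = 1128 mol.
N₂ fed = 1128 × 79/21 = 4244 mol.
Fuel reacted = 0.786 × 560 → ξ = 440.2 mol.
Outlet (n = n₀ + ν ξ):
  CH₃OH: 560 − 1(440.2) = 119.8
  O₂: 1128 − 1.5(440.2) = 467.9
  N₂: 4244 (inert)
  CO₂: 0 + 1(440.2) = 440.2
  H₂O: 0 + 2(440.2) = 880.3

880 mol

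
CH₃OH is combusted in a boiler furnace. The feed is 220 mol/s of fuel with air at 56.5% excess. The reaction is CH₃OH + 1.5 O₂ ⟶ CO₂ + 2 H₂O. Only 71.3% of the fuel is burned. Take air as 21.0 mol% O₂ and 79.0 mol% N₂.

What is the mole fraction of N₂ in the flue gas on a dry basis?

Stoichiometric O₂ = 1.5 × 220 = 330 mol/s; O₂ fed = 330 × 1.565 = 516.4 mol/s.
N₂ fed = 516.4 × 79/21 = 1943 mol/s.
Fuel reacted = 0.713 × 220 → ξ = 156.9 mol/s.
Outlet (n = n₀ + ν ξ):
  CH₃OH: 220 − 1(156.9) = 63.14
  O₂: 516.4 − 1.5(156.9) = 281.2
  N₂: 1943 (inert)
  CO₂: 0 + 1(156.9) = 156.9
  H₂O: 0 + 2(156.9) = 313.7
Dry total = 2444 mol/s; y_N₂ (dry) = 1943 / 2444 = 0.7949.

0.795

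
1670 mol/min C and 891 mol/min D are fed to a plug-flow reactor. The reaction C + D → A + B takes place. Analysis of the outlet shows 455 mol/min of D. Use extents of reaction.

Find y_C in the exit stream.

For D: n = n₀ − 1ξ → 455 = 891 − 1ξ, giving ξ = 436 mol/min.
Outlet amounts (n = n₀ + ν ξ):
  C: 1670 − 1(436) = 1234
  D: 891 − 1(436) = 455
  A: 0 + 1(436) = 436
  B: 0 + 1(436) = 436
Total out = 2561 mol/min; y_C = 1234 / 2561 = 0.4818.

0.482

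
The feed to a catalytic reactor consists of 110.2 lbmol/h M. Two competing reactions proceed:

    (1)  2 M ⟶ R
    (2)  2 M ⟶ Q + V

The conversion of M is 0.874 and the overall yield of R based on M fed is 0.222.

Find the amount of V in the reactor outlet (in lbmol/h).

23.7 lbmol/h

Yield of R: 1ξ₁ / 110.2 = 0.222 → ξ₁ = 24.46 lbmol/h.
Conversion of M: 2ξ₁ + 2ξ₂ = 0.874 × 110.2 = 96.31 → ξ₂ = 23.69 lbmol/h.
Outlet amounts (n = n₀ + Σ ν·ξ):
  M: 110.2 − 2(24.46) − 2(23.69) = 13.89
  R: 0 + 1(24.46) = 24.46
  Q: 0 + 1(23.69) = 23.69
  V: 0 + 1(23.69) = 23.69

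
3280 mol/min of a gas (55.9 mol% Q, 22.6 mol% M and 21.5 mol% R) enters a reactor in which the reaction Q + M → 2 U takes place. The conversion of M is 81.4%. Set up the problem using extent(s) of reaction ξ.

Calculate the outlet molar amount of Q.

1230 mol/min

M reacted = 0.814 × 741.3 = 603.4 mol/min; ν_M = −1, so ξ = 603.4/1 = 603.4 mol/min.
Outlet amounts (n = n₀ + ν ξ):
  Q: 1834 − 1(603.4) = 1230
  M: 741.3 − 1(603.4) = 137.9
  U: 0 + 2(603.4) = 1207
  R: 705.2 (inert)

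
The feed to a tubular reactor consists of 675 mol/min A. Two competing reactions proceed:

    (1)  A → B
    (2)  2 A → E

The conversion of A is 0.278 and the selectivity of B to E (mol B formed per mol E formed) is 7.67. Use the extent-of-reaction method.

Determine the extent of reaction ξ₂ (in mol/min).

ξ₂ = 19.4 mol/min

Conversion of A: A consumed = 0.278 × 675 = 187.7 mol/min = 1ξ₁ + 2ξ₂.
Selectivity: 1ξ₁ / (1ξ₂) = 7.67 → ξ₁ = 7.67 ξ₂.
Substitute: (1·7.67 + 2) ξ₂ = 187.7 → ξ₂ = 19.41 mol/min, ξ₁ = 148.8 mol/min.
Outlet amounts (n = n₀ + Σ ν·ξ):
  A: 675 − 1(148.8) − 2(19.41) = 487.4
  B: 0 + 1(148.8) = 148.8
  E: 0 + 1(19.41) = 19.41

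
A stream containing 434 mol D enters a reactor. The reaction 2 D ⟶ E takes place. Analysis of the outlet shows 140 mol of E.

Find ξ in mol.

For E: n = n₀ + 1ξ → 140 = 0 + 1ξ, giving ξ = 140 mol.
Outlet amounts (n = n₀ + ν ξ):
  D: 434 − 2(140) = 154
  E: 0 + 1(140) = 140

ξ = 140 mol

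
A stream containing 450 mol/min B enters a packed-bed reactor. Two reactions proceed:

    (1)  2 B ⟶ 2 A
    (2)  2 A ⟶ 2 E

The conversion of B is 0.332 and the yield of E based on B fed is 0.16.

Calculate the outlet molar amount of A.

Conversion of B: B consumed = 2ξ₁ = 0.332 × 450 → ξ₁ = 74.7 mol/min.
Yield of E: 2ξ₂ / 450 = 0.16 → ξ₂ = 36 mol/min.
Outlet amounts (n = n₀ + Σ ν·ξ):
  B: 450 − 2(74.7) = 300.6
  A: 0 + 2(74.7) − 2(36) = 77.4
  E: 0 + 2(36) = 72

77.4 mol/min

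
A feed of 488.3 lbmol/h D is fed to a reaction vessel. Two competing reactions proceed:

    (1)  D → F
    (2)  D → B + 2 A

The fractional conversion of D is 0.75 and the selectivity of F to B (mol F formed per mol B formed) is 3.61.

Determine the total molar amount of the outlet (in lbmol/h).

647 lbmol/h

Conversion of D: D consumed = 0.75 × 488.3 = 366.2 lbmol/h = 1ξ₁ + 1ξ₂.
Selectivity: 1ξ₁ / (1ξ₂) = 3.61 → ξ₁ = 3.61 ξ₂.
Substitute: (1·3.61 + 1) ξ₂ = 366.2 → ξ₂ = 79.44 lbmol/h, ξ₁ = 286.8 lbmol/h.
Outlet amounts (n = n₀ + Σ ν·ξ):
  D: 488.3 − 1(286.8) − 1(79.44) = 122.1
  F: 0 + 1(286.8) = 286.8
  B: 0 + 1(79.44) = 79.44
  A: 0 + 2(79.44) = 158.9
Total out = 122.1 + 286.8 + 79.44 + 158.9 = 647.2 lbmol/h.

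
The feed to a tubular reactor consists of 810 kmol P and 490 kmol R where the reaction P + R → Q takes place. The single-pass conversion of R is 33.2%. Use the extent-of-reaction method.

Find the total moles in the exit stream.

1140 kmol

R reacted = 0.332 × 490 = 162.7 kmol; ν_R = −1, so ξ = 162.7/1 = 162.7 kmol.
Outlet amounts (n = n₀ + ν ξ):
  P: 810 − 1(162.7) = 647.3
  R: 490 − 1(162.7) = 327.3
  Q: 0 + 1(162.7) = 162.7
Total out = 647.3 + 327.3 + 162.7 = 1137 kmol.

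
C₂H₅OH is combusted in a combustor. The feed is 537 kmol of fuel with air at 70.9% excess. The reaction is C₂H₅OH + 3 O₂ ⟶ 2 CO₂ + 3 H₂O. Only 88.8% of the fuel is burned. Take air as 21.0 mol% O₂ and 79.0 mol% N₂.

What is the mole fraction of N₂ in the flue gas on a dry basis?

Stoichiometric O₂ = 3 × 537 = 1611 kmol; O₂ fed = 1611 × 1.709 = 2753 kmol.
N₂ fed = 2753 × 79/21 = 10360 kmol.
Fuel reacted = 0.888 × 537 → ξ = 476.9 kmol.
Outlet (n = n₀ + ν ξ):
  C₂H₅OH: 537 − 1(476.9) = 60.14
  O₂: 2753 − 3(476.9) = 1323
  N₂: 10360 (inert)
  CO₂: 0 + 2(476.9) = 953.7
  H₂O: 0 + 3(476.9) = 1431
Dry total = 12690 kmol; y_N₂ (dry) = 10360 / 12690 = 0.8159.

0.816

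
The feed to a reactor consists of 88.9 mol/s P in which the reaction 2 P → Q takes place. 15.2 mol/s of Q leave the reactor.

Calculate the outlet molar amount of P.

For Q: n = n₀ + 1ξ → 15.2 = 0 + 1ξ, giving ξ = 15.2 mol/s.
Outlet amounts (n = n₀ + ν ξ):
  P: 88.9 − 2(15.2) = 58.5
  Q: 0 + 1(15.2) = 15.2

58.5 mol/s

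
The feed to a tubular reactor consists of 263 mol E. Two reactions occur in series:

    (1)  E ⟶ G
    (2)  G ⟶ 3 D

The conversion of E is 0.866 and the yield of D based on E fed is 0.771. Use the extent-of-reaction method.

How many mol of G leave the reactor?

160 mol

Conversion of E: E consumed = 1ξ₁ = 0.866 × 263 → ξ₁ = 227.8 mol.
Yield of D: 3ξ₂ / 263 = 0.771 → ξ₂ = 67.59 mol.
Outlet amounts (n = n₀ + Σ ν·ξ):
  E: 263 − 1(227.8) = 35.24
  G: 0 + 1(227.8) − 1(67.59) = 160.2
  D: 0 + 3(67.59) = 202.8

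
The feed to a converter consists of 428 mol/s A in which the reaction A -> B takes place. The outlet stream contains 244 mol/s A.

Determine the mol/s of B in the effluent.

184 mol/s

For A: n = n₀ − 1ξ → 244 = 428 − 1ξ, giving ξ = 184 mol/s.
Outlet amounts (n = n₀ + ν ξ):
  A: 428 − 1(184) = 244
  B: 0 + 1(184) = 184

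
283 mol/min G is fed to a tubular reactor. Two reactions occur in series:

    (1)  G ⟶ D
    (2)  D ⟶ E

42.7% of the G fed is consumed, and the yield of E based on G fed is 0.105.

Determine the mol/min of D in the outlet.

Conversion of G: G consumed = 1ξ₁ = 0.427 × 283 → ξ₁ = 120.8 mol/min.
Yield of E: 1ξ₂ / 283 = 0.105 → ξ₂ = 29.71 mol/min.
Outlet amounts (n = n₀ + Σ ν·ξ):
  G: 283 − 1(120.8) = 162.2
  D: 0 + 1(120.8) − 1(29.71) = 91.13
  E: 0 + 1(29.71) = 29.71

91.1 mol/min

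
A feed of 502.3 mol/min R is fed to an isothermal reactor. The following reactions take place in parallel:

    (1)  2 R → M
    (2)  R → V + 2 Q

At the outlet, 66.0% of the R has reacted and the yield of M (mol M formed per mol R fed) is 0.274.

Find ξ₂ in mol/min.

Yield of M: 1ξ₁ / 502.3 = 0.274 → ξ₁ = 137.6 mol/min.
Conversion of R: 2ξ₁ + 1ξ₂ = 0.66 × 502.3 = 331.5 → ξ₂ = 56.26 mol/min.
Outlet amounts (n = n₀ + Σ ν·ξ):
  R: 502.3 − 2(137.6) − 1(56.26) = 170.8
  M: 0 + 1(137.6) = 137.6
  V: 0 + 1(56.26) = 56.26
  Q: 0 + 2(56.26) = 112.5

ξ₂ = 56.3 mol/min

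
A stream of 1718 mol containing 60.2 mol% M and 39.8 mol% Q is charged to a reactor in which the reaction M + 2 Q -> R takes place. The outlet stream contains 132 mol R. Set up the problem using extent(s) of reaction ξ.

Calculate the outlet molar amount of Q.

For R: n = n₀ + 1ξ → 132 = 0 + 1ξ, giving ξ = 132 mol.
Outlet amounts (n = n₀ + ν ξ):
  M: 1034 − 1(132) = 902.2
  Q: 683.8 − 2(132) = 419.8
  R: 0 + 1(132) = 132

420 mol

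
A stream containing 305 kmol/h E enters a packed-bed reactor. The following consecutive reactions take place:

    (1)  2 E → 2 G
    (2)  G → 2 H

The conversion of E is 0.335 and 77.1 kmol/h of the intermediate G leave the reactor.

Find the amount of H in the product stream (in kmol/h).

50.2 kmol/h

Conversion of E: E consumed = 2ξ₁ = 0.335 × 305 → ξ₁ = 51.09 kmol/h.
G balance: n_G = 0 + 2ξ₁ − 1ξ₂ = 77.1 → ξ₂ = (2·51.09 − 77.1)/1 = 25.08 kmol/h.
Outlet amounts (n = n₀ + Σ ν·ξ):
  E: 305 − 2(51.09) = 202.8
  G: 0 + 2(51.09) − 1(25.08) = 77.1
  H: 0 + 2(25.08) = 50.15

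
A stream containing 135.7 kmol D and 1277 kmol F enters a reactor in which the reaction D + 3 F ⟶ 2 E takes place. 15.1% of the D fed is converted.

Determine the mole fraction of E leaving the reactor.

D reacted = 0.151 × 135.7 = 20.49 kmol; ν_D = −1, so ξ = 20.49/1 = 20.49 kmol.
Outlet amounts (n = n₀ + ν ξ):
  D: 135.7 − 1(20.49) = 115.2
  F: 1277 − 3(20.49) = 1216
  E: 0 + 2(20.49) = 40.98
Total out = 1372 kmol; y_E = 40.98 / 1372 = 0.02988.

0.0299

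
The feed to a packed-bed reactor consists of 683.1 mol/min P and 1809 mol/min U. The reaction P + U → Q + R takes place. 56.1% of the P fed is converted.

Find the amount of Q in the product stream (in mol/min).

P reacted = 0.561 × 683.1 = 383.2 mol/min; ν_P = −1, so ξ = 383.2/1 = 383.2 mol/min.
Outlet amounts (n = n₀ + ν ξ):
  P: 683.1 − 1(383.2) = 299.9
  U: 1809 − 1(383.2) = 1426
  Q: 0 + 1(383.2) = 383.2
  R: 0 + 1(383.2) = 383.2

383 mol/min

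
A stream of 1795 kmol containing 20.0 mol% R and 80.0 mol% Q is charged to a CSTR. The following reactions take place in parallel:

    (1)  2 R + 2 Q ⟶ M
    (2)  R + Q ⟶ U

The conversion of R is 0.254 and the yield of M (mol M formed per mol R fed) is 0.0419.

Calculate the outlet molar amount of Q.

1340 kmol

Yield of M: 1ξ₁ / 359 = 0.0419 → ξ₁ = 15.04 kmol.
Conversion of R: 2ξ₁ + 1ξ₂ = 0.254 × 359 = 91.19 → ξ₂ = 61.1 kmol.
Outlet amounts (n = n₀ + Σ ν·ξ):
  R: 359 − 2(15.04) − 1(61.1) = 267.8
  Q: 1436 − 2(15.04) − 1(61.1) = 1345
  M: 0 + 1(15.04) = 15.04
  U: 0 + 1(61.1) = 61.1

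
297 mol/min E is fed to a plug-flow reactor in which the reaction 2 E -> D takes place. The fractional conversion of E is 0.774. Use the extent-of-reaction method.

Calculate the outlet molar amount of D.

E reacted = 0.774 × 297 = 229.9 mol/min; ν_E = −2, so ξ = 229.9/2 = 114.9 mol/min.
Outlet amounts (n = n₀ + ν ξ):
  E: 297 − 2(114.9) = 67.12
  D: 0 + 1(114.9) = 114.9

115 mol/min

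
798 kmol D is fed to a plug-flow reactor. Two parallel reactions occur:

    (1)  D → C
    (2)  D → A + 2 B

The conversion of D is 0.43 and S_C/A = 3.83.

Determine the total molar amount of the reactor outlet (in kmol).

940 kmol

Conversion of D: D consumed = 0.43 × 798 = 343.1 kmol = 1ξ₁ + 1ξ₂.
Selectivity: 1ξ₁ / (1ξ₂) = 3.83 → ξ₁ = 3.83 ξ₂.
Substitute: (1·3.83 + 1) ξ₂ = 343.1 → ξ₂ = 71.04 kmol, ξ₁ = 272.1 kmol.
Outlet amounts (n = n₀ + Σ ν·ξ):
  D: 798 − 1(272.1) − 1(71.04) = 454.9
  C: 0 + 1(272.1) = 272.1
  A: 0 + 1(71.04) = 71.04
  B: 0 + 2(71.04) = 142.1
Total out = 454.9 + 272.1 + 71.04 + 142.1 = 940.1 kmol.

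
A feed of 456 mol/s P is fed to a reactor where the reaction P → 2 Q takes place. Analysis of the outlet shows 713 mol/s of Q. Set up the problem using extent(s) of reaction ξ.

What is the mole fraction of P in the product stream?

For Q: n = n₀ + 2ξ → 713 = 0 + 2ξ, giving ξ = 356.5 mol/s.
Outlet amounts (n = n₀ + ν ξ):
  P: 456 − 1(356.5) = 99.5
  Q: 0 + 2(356.5) = 713
Total out = 812.5 mol/s; y_P = 99.5 / 812.5 = 0.1225.

0.122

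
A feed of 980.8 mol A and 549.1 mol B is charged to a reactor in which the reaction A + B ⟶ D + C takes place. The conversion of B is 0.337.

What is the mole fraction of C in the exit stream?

B reacted = 0.337 × 549.1 = 185 mol; ν_B = −1, so ξ = 185/1 = 185 mol.
Outlet amounts (n = n₀ + ν ξ):
  A: 980.8 − 1(185) = 795.8
  B: 549.1 − 1(185) = 364.1
  D: 0 + 1(185) = 185
  C: 0 + 1(185) = 185
Total out = 1530 mol; y_C = 185 / 1530 = 0.121.

0.121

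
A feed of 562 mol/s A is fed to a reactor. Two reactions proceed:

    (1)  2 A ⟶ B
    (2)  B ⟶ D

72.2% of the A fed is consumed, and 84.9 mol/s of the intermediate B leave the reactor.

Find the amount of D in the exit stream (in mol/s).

Conversion of A: A consumed = 2ξ₁ = 0.722 × 562 → ξ₁ = 202.9 mol/s.
B balance: n_B = 0 + 1ξ₁ − 1ξ₂ = 84.9 → ξ₂ = (1·202.9 − 84.9)/1 = 118 mol/s.
Outlet amounts (n = n₀ + Σ ν·ξ):
  A: 562 − 2(202.9) = 156.2
  B: 0 + 1(202.9) − 1(118) = 84.9
  D: 0 + 1(118) = 118

118 mol/s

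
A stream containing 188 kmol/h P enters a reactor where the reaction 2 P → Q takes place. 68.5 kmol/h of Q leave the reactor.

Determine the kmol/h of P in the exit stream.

51 kmol/h

For Q: n = n₀ + 1ξ → 68.5 = 0 + 1ξ, giving ξ = 68.5 kmol/h.
Outlet amounts (n = n₀ + ν ξ):
  P: 188 − 2(68.5) = 51
  Q: 0 + 1(68.5) = 68.5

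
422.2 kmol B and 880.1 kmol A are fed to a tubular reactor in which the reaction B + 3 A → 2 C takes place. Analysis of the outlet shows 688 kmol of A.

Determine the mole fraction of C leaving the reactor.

0.109

For A: n = n₀ − 3ξ → 688 = 880.1 − 3ξ, giving ξ = 64.03 kmol.
Outlet amounts (n = n₀ + ν ξ):
  B: 422.2 − 1(64.03) = 358.2
  A: 880.1 − 3(64.03) = 688
  C: 0 + 2(64.03) = 128.1
Total out = 1174 kmol; y_C = 128.1 / 1174 = 0.1091.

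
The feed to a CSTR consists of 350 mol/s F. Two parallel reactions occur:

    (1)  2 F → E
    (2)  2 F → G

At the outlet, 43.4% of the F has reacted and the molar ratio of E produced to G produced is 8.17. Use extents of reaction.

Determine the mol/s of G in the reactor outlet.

8.28 mol/s

Conversion of F: F consumed = 0.434 × 350 = 151.9 mol/s = 2ξ₁ + 2ξ₂.
Selectivity: 1ξ₁ / (1ξ₂) = 8.17 → ξ₁ = 8.17 ξ₂.
Substitute: (2·8.17 + 2) ξ₂ = 151.9 → ξ₂ = 8.282 mol/s, ξ₁ = 67.67 mol/s.
Outlet amounts (n = n₀ + Σ ν·ξ):
  F: 350 − 2(67.67) − 2(8.282) = 198.1
  E: 0 + 1(67.67) = 67.67
  G: 0 + 1(8.282) = 8.282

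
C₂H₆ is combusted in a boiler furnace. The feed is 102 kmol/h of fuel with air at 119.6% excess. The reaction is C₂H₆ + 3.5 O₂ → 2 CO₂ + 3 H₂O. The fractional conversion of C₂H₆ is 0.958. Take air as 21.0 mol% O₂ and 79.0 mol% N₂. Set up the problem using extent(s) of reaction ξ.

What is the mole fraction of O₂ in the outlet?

0.114

Stoichiometric O₂ = 3.5 × 102 = 357 kmol/h; O₂ fed = 357 × 2.196 = 784 kmol/h.
N₂ fed = 784 × 79/21 = 2949 kmol/h.
Fuel reacted = 0.958 × 102 → ξ = 97.72 kmol/h.
Outlet (n = n₀ + ν ξ):
  C₂H₆: 102 − 1(97.72) = 4.284
  O₂: 784 − 3.5(97.72) = 442
  N₂: 2949 (inert)
  CO₂: 0 + 2(97.72) = 195.4
  H₂O: 0 + 3(97.72) = 293.1
Total out = 3884 kmol/h; y_O₂ = 442 / 3884 = 0.1138.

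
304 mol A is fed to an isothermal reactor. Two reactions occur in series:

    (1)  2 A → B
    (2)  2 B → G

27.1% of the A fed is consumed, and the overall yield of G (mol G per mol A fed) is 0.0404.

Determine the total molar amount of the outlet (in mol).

251 mol

Conversion of A: A consumed = 2ξ₁ = 0.271 × 304 → ξ₁ = 41.19 mol.
Yield of G: 1ξ₂ / 304 = 0.0404 → ξ₂ = 12.28 mol.
Outlet amounts (n = n₀ + Σ ν·ξ):
  A: 304 − 2(41.19) = 221.6
  B: 0 + 1(41.19) − 2(12.28) = 16.63
  G: 0 + 1(12.28) = 12.28
Total out = 221.6 + 16.63 + 12.28 = 250.5 mol.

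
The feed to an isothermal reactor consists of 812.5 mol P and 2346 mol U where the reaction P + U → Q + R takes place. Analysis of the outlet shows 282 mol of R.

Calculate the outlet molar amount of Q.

For R: n = n₀ + 1ξ → 282 = 0 + 1ξ, giving ξ = 282 mol.
Outlet amounts (n = n₀ + ν ξ):
  P: 812.5 − 1(282) = 530.5
  U: 2346 − 1(282) = 2064
  Q: 0 + 1(282) = 282
  R: 0 + 1(282) = 282

282 mol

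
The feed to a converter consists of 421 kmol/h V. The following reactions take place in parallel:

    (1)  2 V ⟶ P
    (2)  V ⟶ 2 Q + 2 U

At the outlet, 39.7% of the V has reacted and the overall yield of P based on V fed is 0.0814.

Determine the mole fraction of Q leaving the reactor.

Yield of P: 1ξ₁ / 421 = 0.0814 → ξ₁ = 34.27 kmol/h.
Conversion of V: 2ξ₁ + 1ξ₂ = 0.397 × 421 = 167.1 → ξ₂ = 98.6 kmol/h.
Outlet amounts (n = n₀ + Σ ν·ξ):
  V: 421 − 2(34.27) − 1(98.6) = 253.9
  P: 0 + 1(34.27) = 34.27
  Q: 0 + 2(98.6) = 197.2
  U: 0 + 2(98.6) = 197.2
Total out = 682.5 kmol/h; y_Q = 197.2 / 682.5 = 0.2889.

0.289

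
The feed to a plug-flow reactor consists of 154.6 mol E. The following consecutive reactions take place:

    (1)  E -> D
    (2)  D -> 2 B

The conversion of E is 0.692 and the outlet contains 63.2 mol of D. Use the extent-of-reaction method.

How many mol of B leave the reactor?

Conversion of E: E consumed = 1ξ₁ = 0.692 × 154.6 → ξ₁ = 107 mol.
D balance: n_D = 0 + 1ξ₁ − 1ξ₂ = 63.2 → ξ₂ = (1·107 − 63.2)/1 = 43.78 mol.
Outlet amounts (n = n₀ + Σ ν·ξ):
  E: 154.6 − 1(107) = 47.62
  D: 0 + 1(107) − 1(43.78) = 63.2
  B: 0 + 2(43.78) = 87.57

87.6 mol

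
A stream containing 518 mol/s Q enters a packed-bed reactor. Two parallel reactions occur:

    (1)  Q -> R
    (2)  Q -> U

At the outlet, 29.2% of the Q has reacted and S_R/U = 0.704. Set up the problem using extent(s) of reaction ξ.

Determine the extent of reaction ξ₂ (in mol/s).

Conversion of Q: Q consumed = 0.292 × 518 = 151.3 mol/s = 1ξ₁ + 1ξ₂.
Selectivity: 1ξ₁ / (1ξ₂) = 0.704 → ξ₁ = 0.704 ξ₂.
Substitute: (1·0.704 + 1) ξ₂ = 151.3 → ξ₂ = 88.77 mol/s, ξ₁ = 62.49 mol/s.
Outlet amounts (n = n₀ + Σ ν·ξ):
  Q: 518 − 1(62.49) − 1(88.77) = 366.7
  R: 0 + 1(62.49) = 62.49
  U: 0 + 1(88.77) = 88.77

ξ₂ = 88.8 mol/s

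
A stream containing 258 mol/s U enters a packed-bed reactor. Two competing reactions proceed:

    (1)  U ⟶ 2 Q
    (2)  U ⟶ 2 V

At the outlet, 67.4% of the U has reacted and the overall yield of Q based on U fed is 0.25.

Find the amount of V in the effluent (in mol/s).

Yield of Q: 2ξ₁ / 258 = 0.25 → ξ₁ = 32.25 mol/s.
Conversion of U: 1ξ₁ + 1ξ₂ = 0.674 × 258 = 173.9 → ξ₂ = 141.6 mol/s.
Outlet amounts (n = n₀ + Σ ν·ξ):
  U: 258 − 1(32.25) − 1(141.6) = 84.11
  Q: 0 + 2(32.25) = 64.5
  V: 0 + 2(141.6) = 283.3

283 mol/s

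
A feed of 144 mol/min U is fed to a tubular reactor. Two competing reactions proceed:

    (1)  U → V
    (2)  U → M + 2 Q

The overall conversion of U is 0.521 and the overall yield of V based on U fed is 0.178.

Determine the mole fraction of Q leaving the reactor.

Yield of V: 1ξ₁ / 144 = 0.178 → ξ₁ = 25.63 mol/min.
Conversion of U: 1ξ₁ + 1ξ₂ = 0.521 × 144 = 75.02 → ξ₂ = 49.39 mol/min.
Outlet amounts (n = n₀ + Σ ν·ξ):
  U: 144 − 1(25.63) − 1(49.39) = 68.98
  V: 0 + 1(25.63) = 25.63
  M: 0 + 1(49.39) = 49.39
  Q: 0 + 2(49.39) = 98.78
Total out = 242.8 mol/min; y_Q = 98.78 / 242.8 = 0.4069.

0.407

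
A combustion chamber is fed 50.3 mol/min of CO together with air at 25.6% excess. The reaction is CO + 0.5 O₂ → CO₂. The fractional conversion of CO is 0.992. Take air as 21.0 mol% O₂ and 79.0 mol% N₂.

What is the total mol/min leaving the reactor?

176 mol/min

Stoichiometric O₂ = 0.5 × 50.3 = 25.15 mol/min; O₂ fed = 25.15 × 1.256 = 31.59 mol/min.
N₂ fed = 31.59 × 79/21 = 118.8 mol/min.
Fuel reacted = 0.992 × 50.3 → ξ = 49.9 mol/min.
Outlet (n = n₀ + ν ξ):
  CO: 50.3 − 1(49.9) = 0.4024
  O₂: 31.59 − 0.5(49.9) = 6.64
  N₂: 118.8 (inert)
  CO₂: 0 + 1(49.9) = 49.9
Total out = 0.4024 + 6.64 + 118.8 + 49.9 = 175.8 mol/min.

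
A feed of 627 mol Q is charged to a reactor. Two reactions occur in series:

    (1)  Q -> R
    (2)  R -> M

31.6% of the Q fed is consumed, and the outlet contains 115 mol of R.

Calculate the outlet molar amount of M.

Conversion of Q: Q consumed = 1ξ₁ = 0.316 × 627 → ξ₁ = 198.1 mol.
R balance: n_R = 0 + 1ξ₁ − 1ξ₂ = 115 → ξ₂ = (1·198.1 − 115)/1 = 83.13 mol.
Outlet amounts (n = n₀ + Σ ν·ξ):
  Q: 627 − 1(198.1) = 428.9
  R: 0 + 1(198.1) − 1(83.13) = 115
  M: 0 + 1(83.13) = 83.13

83.1 mol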